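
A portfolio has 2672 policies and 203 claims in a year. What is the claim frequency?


frequency = claims / policies
= 203 / 2672
= 0.076


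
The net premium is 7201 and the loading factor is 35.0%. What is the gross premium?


Gross = net * (1 + loading)
= 7201 * (1 + 0.35)
= 7201 * 1.35
= 9721.35


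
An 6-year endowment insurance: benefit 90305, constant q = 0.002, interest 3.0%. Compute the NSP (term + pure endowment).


Term component = 973.6879
Pure endowment = 6_p_x * v^6 * benefit = 0.98806 * 0.837484 * 90305 = 74725.9933
NSP = 75699.6812


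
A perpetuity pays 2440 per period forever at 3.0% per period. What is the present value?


PV = PMT / i
= 2440 / 0.03
= 81333.3333


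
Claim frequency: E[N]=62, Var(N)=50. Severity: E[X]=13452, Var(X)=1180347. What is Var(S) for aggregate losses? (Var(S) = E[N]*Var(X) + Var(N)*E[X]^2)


Var(S) = E[N]*Var(X) + Var(N)*E[X]^2
= 62*1180347 + 50*13452^2
= 73181514 + 9047815200
= 9.1210e+09


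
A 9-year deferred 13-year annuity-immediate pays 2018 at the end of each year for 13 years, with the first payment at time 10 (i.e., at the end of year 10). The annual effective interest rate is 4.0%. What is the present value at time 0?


PV at time 9 of the 13-year annuity-immediate:
a_n = 2018 * (1-(1+0.04)^(-13))/0.04 = 20151.0374
Discount back 9 years to time 0:
PV = 20151.0374 * (1+0.04)^(-9)
= 20151.0374 * 0.702587
= 14157.8516


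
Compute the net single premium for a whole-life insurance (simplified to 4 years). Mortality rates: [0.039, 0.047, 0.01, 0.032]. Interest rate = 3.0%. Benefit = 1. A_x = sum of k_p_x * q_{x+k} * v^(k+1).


v = 0.970874
Year 0: k_p_x=1.0, q=0.039, term=0.037864
Year 1: k_p_x=0.961, q=0.047, term=0.042574
Year 2: k_p_x=0.915833, q=0.01, term=0.008381
Year 3: k_p_x=0.906675, q=0.032, term=0.025778
A_x = 0.1146


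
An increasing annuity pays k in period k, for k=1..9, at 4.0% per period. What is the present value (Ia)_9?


(Ia)_n = sum_{k=1}^{n} k * v^k, v = 1/(1+i)
v = 0.961538
Sum computed term by term:
(Ia)_9 = 35.2366


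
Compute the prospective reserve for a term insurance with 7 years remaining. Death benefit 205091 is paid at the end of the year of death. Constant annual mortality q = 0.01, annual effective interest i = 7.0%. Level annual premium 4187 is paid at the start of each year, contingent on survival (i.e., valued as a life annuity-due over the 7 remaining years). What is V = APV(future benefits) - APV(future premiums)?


v = 1/(1+i) = 0.934579
APV(future benefits) per unit = sum_{k=0}^{6} k_p_x * q * v^(k+1) = 0.052445
APV(future benefits) = 205091 * 0.052445 = 10755.9089
Life annuity-due factor ä_{x:7} = sum_{k=0}^{6} k_p_x * v^k = 5.611569
APV(future premiums) = 4187 * 5.611569 = 23495.6385
V = 10755.9089 - 23495.6385
= -12739.7296


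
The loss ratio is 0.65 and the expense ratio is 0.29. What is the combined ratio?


Combined ratio = loss ratio + expense ratio
= 0.65 + 0.29
= 0.94


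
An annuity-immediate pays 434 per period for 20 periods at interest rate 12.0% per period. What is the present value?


PV = PMT * (1 - (1+i)^(-n)) / i
= 434 * (1 - (1+0.12)^(-20)) / 0.12
= 434 * (1 - 0.103667) / 0.12
= 434 * 7.469444
= 3241.7385


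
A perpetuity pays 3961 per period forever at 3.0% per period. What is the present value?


PV = PMT / i
= 3961 / 0.03
= 132033.3333


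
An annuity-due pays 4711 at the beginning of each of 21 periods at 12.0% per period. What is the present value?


PV_due = PMT * (1-(1+i)^(-n))/i * (1+i)
PV_immediate = 35624.5972
PV_due = 35624.5972 * 1.12
= 39899.5489


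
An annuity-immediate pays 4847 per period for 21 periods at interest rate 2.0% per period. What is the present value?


PV = PMT * (1 - (1+i)^(-n)) / i
= 4847 * (1 - (1+0.02)^(-21)) / 0.02
= 4847 * (1 - 0.659776) / 0.02
= 4847 * 17.011209
= 82453.3308


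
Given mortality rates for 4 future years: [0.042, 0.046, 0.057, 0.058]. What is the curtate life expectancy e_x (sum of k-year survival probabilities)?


e_x = sum_{k=1}^{n} k_p_x
k_p_x values:
  1_p_x = 0.958
  2_p_x = 0.913932
  3_p_x = 0.861838
  4_p_x = 0.811851
e_x = 3.5456


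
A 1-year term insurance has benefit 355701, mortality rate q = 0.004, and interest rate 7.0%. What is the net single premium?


NSP = benefit * q * v
v = 1/(1+i) = 0.934579
NSP = 355701 * 0.004 * 0.934579
= 1329.7234


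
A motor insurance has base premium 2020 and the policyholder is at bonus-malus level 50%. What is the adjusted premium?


adjusted = base * BM_level / 100
= 2020 * 50 / 100
= 2020 * 0.5
= 1010.0


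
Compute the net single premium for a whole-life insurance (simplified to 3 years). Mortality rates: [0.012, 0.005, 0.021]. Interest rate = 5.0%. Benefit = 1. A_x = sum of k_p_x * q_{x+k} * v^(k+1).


v = 0.952381
Year 0: k_p_x=1.0, q=0.012, term=0.011429
Year 1: k_p_x=0.988, q=0.005, term=0.004481
Year 2: k_p_x=0.98306, q=0.021, term=0.017833
A_x = 0.0337


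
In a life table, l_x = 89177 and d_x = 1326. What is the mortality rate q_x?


q_x = d_x / l_x
= 1326 / 89177
= 0.0149


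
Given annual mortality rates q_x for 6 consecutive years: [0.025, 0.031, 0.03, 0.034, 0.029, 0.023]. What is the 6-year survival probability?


p_k = 1 - q_k for each year
Survival = product of (1 - q_k)
= 0.975 * 0.969 * 0.97 * 0.966 * 0.971 * 0.977
= 0.8398


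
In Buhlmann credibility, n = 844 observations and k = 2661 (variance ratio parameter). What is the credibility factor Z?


Z = n / (n + k)
= 844 / (844 + 2661)
= 844 / 3505
= 0.2408


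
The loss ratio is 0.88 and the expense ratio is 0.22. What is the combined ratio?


Combined ratio = loss ratio + expense ratio
= 0.88 + 0.22
= 1.1


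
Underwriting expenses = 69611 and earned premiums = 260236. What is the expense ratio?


Expense ratio = expenses / premiums
= 69611 / 260236
= 0.2675


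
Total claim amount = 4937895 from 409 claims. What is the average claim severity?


severity = total / number
= 4937895 / 409
= 12073.0929


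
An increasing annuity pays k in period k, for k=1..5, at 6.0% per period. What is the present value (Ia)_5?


(Ia)_n = sum_{k=1}^{n} k * v^k, v = 1/(1+i)
v = 0.943396
Sum computed term by term:
(Ia)_5 = 12.1469


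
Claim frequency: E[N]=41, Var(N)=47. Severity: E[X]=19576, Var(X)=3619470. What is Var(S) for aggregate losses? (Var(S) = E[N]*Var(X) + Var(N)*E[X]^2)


Var(S) = E[N]*Var(X) + Var(N)*E[X]^2
= 41*3619470 + 47*19576^2
= 148398270 + 18011329472
= 1.8160e+10


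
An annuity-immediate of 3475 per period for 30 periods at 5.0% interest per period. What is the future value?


FV = PMT * ((1+i)^n - 1) / i
= 3475 * ((1.05)^30 - 1) / 0.05
= 3475 * (4.321942 - 1) / 0.05
= 230874.9951


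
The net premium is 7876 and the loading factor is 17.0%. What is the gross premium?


Gross = net * (1 + loading)
= 7876 * (1 + 0.17)
= 7876 * 1.17
= 9214.92


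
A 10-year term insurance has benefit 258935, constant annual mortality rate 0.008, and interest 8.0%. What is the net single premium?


NSP = benefit * sum_{k=0}^{n-1} k_p_x * q * v^(k+1)
With constant q=0.008, v=0.925926
Sum = 0.052051
NSP = 258935 * 0.052051
= 13477.7093


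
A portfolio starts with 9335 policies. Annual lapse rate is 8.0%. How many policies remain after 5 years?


remaining = initial * (1 - lapse)^years
= 9335 * (1 - 0.08)^5
= 9335 * 0.659082
= 6152.526


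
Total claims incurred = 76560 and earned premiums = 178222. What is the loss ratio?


Loss ratio = claims / premiums
= 76560 / 178222
= 0.4296


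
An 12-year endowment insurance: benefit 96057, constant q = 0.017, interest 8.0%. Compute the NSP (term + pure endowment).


Term component = 11392.6716
Pure endowment = 12_p_x * v^12 * benefit = 0.814033 * 0.397114 * 96057 = 31051.7562
NSP = 42444.4278


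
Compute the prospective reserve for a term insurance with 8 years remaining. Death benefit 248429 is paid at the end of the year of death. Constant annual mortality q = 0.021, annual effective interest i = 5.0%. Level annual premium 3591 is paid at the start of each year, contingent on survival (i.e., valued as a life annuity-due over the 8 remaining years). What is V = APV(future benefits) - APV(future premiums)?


v = 1/(1+i) = 0.952381
APV(future benefits) per unit = sum_{k=0}^{7} k_p_x * q * v^(k+1) = 0.126844
APV(future benefits) = 248429 * 0.126844 = 31511.7628
Life annuity-due factor ä_{x:8} = sum_{k=0}^{7} k_p_x * v^k = 6.342207
APV(future premiums) = 3591 * 6.342207 = 22774.8653
V = 31511.7628 - 22774.8653
= 8736.8975


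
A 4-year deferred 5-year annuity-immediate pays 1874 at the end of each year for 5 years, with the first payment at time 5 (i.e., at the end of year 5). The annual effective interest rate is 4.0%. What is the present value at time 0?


PV at time 4 of the 5-year annuity-immediate:
a_n = 1874 * (1-(1+0.04)^(-5))/0.04 = 8342.715
Discount back 4 years to time 0:
PV = 8342.715 * (1+0.04)^(-4)
= 8342.715 * 0.854804
= 7131.3878


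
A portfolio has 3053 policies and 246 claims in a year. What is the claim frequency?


frequency = claims / policies
= 246 / 3053
= 0.0806


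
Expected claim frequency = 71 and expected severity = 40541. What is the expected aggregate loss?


E[S] = E[N] * E[X]
= 71 * 40541
= 2.8784e+06


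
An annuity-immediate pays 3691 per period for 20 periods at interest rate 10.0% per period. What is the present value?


PV = PMT * (1 - (1+i)^(-n)) / i
= 3691 * (1 - (1+0.1)^(-20)) / 0.1
= 3691 * (1 - 0.148644) / 0.1
= 3691 * 8.513564
= 31423.5637


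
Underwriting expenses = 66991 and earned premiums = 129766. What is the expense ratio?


Expense ratio = expenses / premiums
= 66991 / 129766
= 0.5162


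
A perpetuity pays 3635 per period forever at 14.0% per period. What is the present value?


PV = PMT / i
= 3635 / 0.14
= 25964.2857


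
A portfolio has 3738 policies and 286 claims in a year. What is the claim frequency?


frequency = claims / policies
= 286 / 3738
= 0.0765


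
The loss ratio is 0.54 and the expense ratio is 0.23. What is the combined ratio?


Combined ratio = loss ratio + expense ratio
= 0.54 + 0.23
= 0.77


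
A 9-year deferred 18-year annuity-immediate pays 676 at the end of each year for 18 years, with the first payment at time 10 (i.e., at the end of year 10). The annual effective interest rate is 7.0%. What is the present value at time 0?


PV at time 9 of the 18-year annuity-immediate:
a_n = 676 * (1-(1+0.07)^(-18))/0.07 = 6799.9428
Discount back 9 years to time 0:
PV = 6799.9428 * (1+0.07)^(-9)
= 6799.9428 * 0.543934
= 3698.7183


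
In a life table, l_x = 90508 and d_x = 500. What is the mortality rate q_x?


q_x = d_x / l_x
= 500 / 90508
= 0.0055


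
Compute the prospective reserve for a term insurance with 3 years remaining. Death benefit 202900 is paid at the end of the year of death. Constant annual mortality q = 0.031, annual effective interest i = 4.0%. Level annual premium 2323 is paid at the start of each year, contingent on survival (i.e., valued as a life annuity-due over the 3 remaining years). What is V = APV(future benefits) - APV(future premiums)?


v = 1/(1+i) = 0.961538
APV(future benefits) per unit = sum_{k=0}^{2} k_p_x * q * v^(k+1) = 0.083457
APV(future benefits) = 202900 * 0.083457 = 16933.4571
Life annuity-due factor ä_{x:3} = sum_{k=0}^{2} k_p_x * v^k = 2.799853
APV(future premiums) = 2323 * 2.799853 = 6504.0585
V = 16933.4571 - 6504.0585
= 10429.3986


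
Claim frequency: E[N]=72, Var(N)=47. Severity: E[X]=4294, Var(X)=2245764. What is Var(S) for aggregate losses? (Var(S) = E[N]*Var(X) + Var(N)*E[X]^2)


Var(S) = E[N]*Var(X) + Var(N)*E[X]^2
= 72*2245764 + 47*4294^2
= 161695008 + 866606492
= 1.0283e+09


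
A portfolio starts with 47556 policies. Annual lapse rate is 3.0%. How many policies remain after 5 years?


remaining = initial * (1 - lapse)^years
= 47556 * (1 - 0.03)^5
= 47556 * 0.858734
= 40837.9553


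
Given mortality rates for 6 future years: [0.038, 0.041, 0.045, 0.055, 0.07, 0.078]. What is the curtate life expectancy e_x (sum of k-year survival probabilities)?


e_x = sum_{k=1}^{n} k_p_x
k_p_x values:
  1_p_x = 0.962
  2_p_x = 0.922558
  3_p_x = 0.881043
  4_p_x = 0.832586
  5_p_x = 0.774305
  6_p_x = 0.713909
e_x = 5.0864


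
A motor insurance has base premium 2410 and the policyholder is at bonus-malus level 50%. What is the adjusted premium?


adjusted = base * BM_level / 100
= 2410 * 50 / 100
= 2410 * 0.5
= 1205.0


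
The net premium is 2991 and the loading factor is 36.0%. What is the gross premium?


Gross = net * (1 + loading)
= 2991 * (1 + 0.36)
= 2991 * 1.36
= 4067.76


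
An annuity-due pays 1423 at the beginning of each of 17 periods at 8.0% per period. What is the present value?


PV_due = PMT * (1-(1+i)^(-n))/i * (1+i)
PV_immediate = 12980.091
PV_due = 12980.091 * 1.08
= 14018.4983


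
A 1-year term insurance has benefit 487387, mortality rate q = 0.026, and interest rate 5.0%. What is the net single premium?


NSP = benefit * q * v
v = 1/(1+i) = 0.952381
NSP = 487387 * 0.026 * 0.952381
= 12068.6305


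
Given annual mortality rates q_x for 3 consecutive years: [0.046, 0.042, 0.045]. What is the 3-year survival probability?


p_k = 1 - q_k for each year
Survival = product of (1 - q_k)
= 0.954 * 0.958 * 0.955
= 0.8728


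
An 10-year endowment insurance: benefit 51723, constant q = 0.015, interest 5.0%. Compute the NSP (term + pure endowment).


Term component = 5636.2166
Pure endowment = 10_p_x * v^10 * benefit = 0.85973 * 0.613913 * 51723 = 27299.3949
NSP = 32935.6115


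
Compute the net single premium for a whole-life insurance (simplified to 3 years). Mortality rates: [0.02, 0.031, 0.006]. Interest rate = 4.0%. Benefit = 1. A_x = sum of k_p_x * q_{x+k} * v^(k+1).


v = 0.961538
Year 0: k_p_x=1.0, q=0.02, term=0.019231
Year 1: k_p_x=0.98, q=0.031, term=0.028088
Year 2: k_p_x=0.94962, q=0.006, term=0.005065
A_x = 0.0524


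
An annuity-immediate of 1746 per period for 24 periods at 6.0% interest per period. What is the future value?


FV = PMT * ((1+i)^n - 1) / i
= 1746 * ((1.06)^24 - 1) / 0.06
= 1746 * (4.048935 - 1) / 0.06
= 88723.9981


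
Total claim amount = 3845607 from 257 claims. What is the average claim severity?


severity = total / number
= 3845607 / 257
= 14963.4514


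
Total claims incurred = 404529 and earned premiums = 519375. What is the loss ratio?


Loss ratio = claims / premiums
= 404529 / 519375
= 0.7789


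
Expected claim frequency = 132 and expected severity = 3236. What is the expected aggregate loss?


E[S] = E[N] * E[X]
= 132 * 3236
= 427152


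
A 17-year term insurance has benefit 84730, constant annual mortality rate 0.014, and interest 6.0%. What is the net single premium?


NSP = benefit * sum_{k=0}^{n-1} k_p_x * q * v^(k+1)
With constant q=0.014, v=0.943396
Sum = 0.133905
NSP = 84730 * 0.133905
= 11345.736


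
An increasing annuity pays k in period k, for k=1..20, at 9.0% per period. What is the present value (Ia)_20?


(Ia)_n = sum_{k=1}^{n} k * v^k, v = 1/(1+i)
v = 0.917431
Sum computed term by term:
(Ia)_20 = 70.9055


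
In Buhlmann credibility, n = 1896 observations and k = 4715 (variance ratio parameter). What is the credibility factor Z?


Z = n / (n + k)
= 1896 / (1896 + 4715)
= 1896 / 6611
= 0.2868


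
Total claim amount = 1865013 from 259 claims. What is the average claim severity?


severity = total / number
= 1865013 / 259
= 7200.8224


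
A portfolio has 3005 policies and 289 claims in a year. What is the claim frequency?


frequency = claims / policies
= 289 / 3005
= 0.0962


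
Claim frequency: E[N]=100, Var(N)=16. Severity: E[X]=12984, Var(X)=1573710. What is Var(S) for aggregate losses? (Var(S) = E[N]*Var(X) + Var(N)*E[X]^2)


Var(S) = E[N]*Var(X) + Var(N)*E[X]^2
= 100*1573710 + 16*12984^2
= 157371000 + 2697348096
= 2.8547e+09


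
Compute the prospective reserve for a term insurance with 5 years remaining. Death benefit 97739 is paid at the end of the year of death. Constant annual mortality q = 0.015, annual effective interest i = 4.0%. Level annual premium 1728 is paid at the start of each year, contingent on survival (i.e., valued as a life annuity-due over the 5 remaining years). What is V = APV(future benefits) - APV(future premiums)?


v = 1/(1+i) = 0.961538
APV(future benefits) per unit = sum_{k=0}^{4} k_p_x * q * v^(k+1) = 0.064881
APV(future benefits) = 97739 * 0.064881 = 6341.3674
Life annuity-due factor ä_{x:5} = sum_{k=0}^{4} k_p_x * v^k = 4.49839
APV(future premiums) = 1728 * 4.49839 = 7773.2179
V = 6341.3674 - 7773.2179
= -1431.8505


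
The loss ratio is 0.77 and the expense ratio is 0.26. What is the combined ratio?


Combined ratio = loss ratio + expense ratio
= 0.77 + 0.26
= 1.03


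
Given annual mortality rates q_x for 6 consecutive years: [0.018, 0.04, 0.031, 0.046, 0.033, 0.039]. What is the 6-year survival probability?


p_k = 1 - q_k for each year
Survival = product of (1 - q_k)
= 0.982 * 0.96 * 0.969 * 0.954 * 0.967 * 0.961
= 0.8099


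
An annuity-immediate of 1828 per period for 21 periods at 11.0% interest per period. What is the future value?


FV = PMT * ((1+i)^n - 1) / i
= 1828 * ((1.11)^21 - 1) / 0.11
= 1828 * (8.949166 - 1) / 0.11
= 132100.6827


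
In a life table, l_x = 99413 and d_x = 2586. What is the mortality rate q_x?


q_x = d_x / l_x
= 2586 / 99413
= 0.026


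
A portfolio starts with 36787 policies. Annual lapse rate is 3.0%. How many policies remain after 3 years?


remaining = initial * (1 - lapse)^years
= 36787 * (1 - 0.03)^3
= 36787 * 0.912673
= 33574.5017


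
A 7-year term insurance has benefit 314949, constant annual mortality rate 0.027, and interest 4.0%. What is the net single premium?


NSP = benefit * sum_{k=0}^{n-1} k_p_x * q * v^(k+1)
With constant q=0.027, v=0.961538
Sum = 0.150145
NSP = 314949 * 0.150145
= 47288.0986


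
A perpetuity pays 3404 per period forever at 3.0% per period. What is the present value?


PV = PMT / i
= 3404 / 0.03
= 113466.6667


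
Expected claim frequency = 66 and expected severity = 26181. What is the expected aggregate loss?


E[S] = E[N] * E[X]
= 66 * 26181
= 1.7279e+06


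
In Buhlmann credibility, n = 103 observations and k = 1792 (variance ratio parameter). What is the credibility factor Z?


Z = n / (n + k)
= 103 / (103 + 1792)
= 103 / 1895
= 0.0544


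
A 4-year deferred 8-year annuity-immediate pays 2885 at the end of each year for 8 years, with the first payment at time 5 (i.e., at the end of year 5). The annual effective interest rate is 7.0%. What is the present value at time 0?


PV at time 4 of the 8-year annuity-immediate:
a_n = 2885 * (1-(1+0.07)^(-8))/0.07 = 17227.1962
Discount back 4 years to time 0:
PV = 17227.1962 * (1+0.07)^(-4)
= 17227.1962 * 0.762895
= 13142.5455


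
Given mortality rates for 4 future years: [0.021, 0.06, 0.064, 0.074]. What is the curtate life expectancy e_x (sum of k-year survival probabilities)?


e_x = sum_{k=1}^{n} k_p_x
k_p_x values:
  1_p_x = 0.979
  2_p_x = 0.92026
  3_p_x = 0.861363
  4_p_x = 0.797622
e_x = 3.5582


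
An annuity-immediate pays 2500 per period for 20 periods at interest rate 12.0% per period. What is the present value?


PV = PMT * (1 - (1+i)^(-n)) / i
= 2500 * (1 - (1+0.12)^(-20)) / 0.12
= 2500 * (1 - 0.103667) / 0.12
= 2500 * 7.469444
= 18673.6091


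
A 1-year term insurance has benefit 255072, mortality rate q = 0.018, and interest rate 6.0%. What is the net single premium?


NSP = benefit * q * v
v = 1/(1+i) = 0.943396
NSP = 255072 * 0.018 * 0.943396
= 4331.4113


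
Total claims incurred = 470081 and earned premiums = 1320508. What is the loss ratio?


Loss ratio = claims / premiums
= 470081 / 1320508
= 0.356


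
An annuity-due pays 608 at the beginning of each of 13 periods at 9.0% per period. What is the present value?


PV_due = PMT * (1-(1+i)^(-n))/i * (1+i)
PV_immediate = 4552.0376
PV_due = 4552.0376 * 1.09
= 4961.721


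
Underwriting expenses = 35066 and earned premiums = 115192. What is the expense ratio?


Expense ratio = expenses / premiums
= 35066 / 115192
= 0.3044


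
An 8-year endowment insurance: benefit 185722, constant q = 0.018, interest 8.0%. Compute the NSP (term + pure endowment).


Term component = 18175.0181
Pure endowment = 8_p_x * v^8 * benefit = 0.864753 * 0.540269 * 185722 = 86769.1235
NSP = 104944.1416


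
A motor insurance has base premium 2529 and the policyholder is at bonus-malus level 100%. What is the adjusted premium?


adjusted = base * BM_level / 100
= 2529 * 100 / 100
= 2529 * 1.0
= 2529.0


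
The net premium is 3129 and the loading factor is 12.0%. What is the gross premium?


Gross = net * (1 + loading)
= 3129 * (1 + 0.12)
= 3129 * 1.12
= 3504.48


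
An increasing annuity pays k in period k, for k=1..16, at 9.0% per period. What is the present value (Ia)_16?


(Ia)_n = sum_{k=1}^{n} k * v^k, v = 1/(1+i)
v = 0.917431
Sum computed term by term:
(Ia)_16 = 55.8975


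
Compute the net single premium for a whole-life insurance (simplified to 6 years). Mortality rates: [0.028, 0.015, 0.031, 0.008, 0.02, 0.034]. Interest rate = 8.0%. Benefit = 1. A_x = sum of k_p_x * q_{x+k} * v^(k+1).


v = 0.925926
Year 0: k_p_x=1.0, q=0.028, term=0.025926
Year 1: k_p_x=0.972, q=0.015, term=0.0125
Year 2: k_p_x=0.95742, q=0.031, term=0.023561
Year 3: k_p_x=0.92774, q=0.008, term=0.005455
Year 4: k_p_x=0.920318, q=0.02, term=0.012527
Year 5: k_p_x=0.901912, q=0.034, term=0.019324
A_x = 0.0993


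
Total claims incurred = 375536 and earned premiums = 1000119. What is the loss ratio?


Loss ratio = claims / premiums
= 375536 / 1000119
= 0.3755


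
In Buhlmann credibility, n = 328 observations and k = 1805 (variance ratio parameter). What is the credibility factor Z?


Z = n / (n + k)
= 328 / (328 + 1805)
= 328 / 2133
= 0.1538


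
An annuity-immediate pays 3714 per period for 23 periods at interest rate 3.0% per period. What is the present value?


PV = PMT * (1 - (1+i)^(-n)) / i
= 3714 * (1 - (1+0.03)^(-23)) / 0.03
= 3714 * (1 - 0.506692) / 0.03
= 3714 * 16.443608
= 61071.5615


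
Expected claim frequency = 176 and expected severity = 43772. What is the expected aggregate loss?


E[S] = E[N] * E[X]
= 176 * 43772
= 7.7039e+06


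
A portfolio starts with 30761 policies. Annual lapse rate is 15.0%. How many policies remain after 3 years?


remaining = initial * (1 - lapse)^years
= 30761 * (1 - 0.15)^3
= 30761 * 0.614125
= 18891.0991


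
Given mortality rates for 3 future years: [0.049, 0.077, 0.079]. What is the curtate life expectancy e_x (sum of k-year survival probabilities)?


e_x = sum_{k=1}^{n} k_p_x
k_p_x values:
  1_p_x = 0.951
  2_p_x = 0.877773
  3_p_x = 0.808429
e_x = 2.6372


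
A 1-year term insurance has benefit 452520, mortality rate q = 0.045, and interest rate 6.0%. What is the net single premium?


NSP = benefit * q * v
v = 1/(1+i) = 0.943396
NSP = 452520 * 0.045 * 0.943396
= 19210.7547


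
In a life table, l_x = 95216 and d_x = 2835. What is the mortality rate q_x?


q_x = d_x / l_x
= 2835 / 95216
= 0.0298


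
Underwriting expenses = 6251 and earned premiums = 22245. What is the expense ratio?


Expense ratio = expenses / premiums
= 6251 / 22245
= 0.281


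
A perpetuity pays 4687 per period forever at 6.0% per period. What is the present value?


PV = PMT / i
= 4687 / 0.06
= 78116.6667


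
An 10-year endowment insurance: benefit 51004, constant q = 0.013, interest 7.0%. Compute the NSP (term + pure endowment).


Term component = 4425.6815
Pure endowment = 10_p_x * v^10 * benefit = 0.877347 * 0.508349 * 51004 = 22747.7259
NSP = 27173.4074


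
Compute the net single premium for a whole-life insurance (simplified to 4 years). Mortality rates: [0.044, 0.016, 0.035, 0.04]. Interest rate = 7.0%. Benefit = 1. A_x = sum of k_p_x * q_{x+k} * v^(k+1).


v = 0.934579
Year 0: k_p_x=1.0, q=0.044, term=0.041121
Year 1: k_p_x=0.956, q=0.016, term=0.01336
Year 2: k_p_x=0.940704, q=0.035, term=0.026876
Year 3: k_p_x=0.907779, q=0.04, term=0.027702
A_x = 0.1091


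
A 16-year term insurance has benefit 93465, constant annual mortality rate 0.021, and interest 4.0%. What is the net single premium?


NSP = benefit * sum_{k=0}^{n-1} k_p_x * q * v^(k+1)
With constant q=0.021, v=0.961538
Sum = 0.213381
NSP = 93465 * 0.213381
= 19943.6125


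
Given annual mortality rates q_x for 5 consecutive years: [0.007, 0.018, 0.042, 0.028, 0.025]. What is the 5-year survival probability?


p_k = 1 - q_k for each year
Survival = product of (1 - q_k)
= 0.993 * 0.982 * 0.958 * 0.972 * 0.975
= 0.8853


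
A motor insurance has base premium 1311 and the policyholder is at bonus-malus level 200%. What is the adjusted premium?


adjusted = base * BM_level / 100
= 1311 * 200 / 100
= 1311 * 2.0
= 2622.0


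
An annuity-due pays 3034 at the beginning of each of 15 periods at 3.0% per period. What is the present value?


PV_due = PMT * (1-(1+i)^(-n))/i * (1+i)
PV_immediate = 36219.6951
PV_due = 36219.6951 * 1.03
= 37306.2859


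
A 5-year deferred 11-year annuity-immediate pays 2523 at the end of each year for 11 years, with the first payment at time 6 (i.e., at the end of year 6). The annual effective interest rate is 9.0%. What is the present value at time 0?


PV at time 5 of the 11-year annuity-immediate:
a_n = 2523 * (1-(1+0.09)^(-11))/0.09 = 17169.4958
Discount back 5 years to time 0:
PV = 17169.4958 * (1+0.09)^(-5)
= 17169.4958 * 0.649931
= 11158.9942


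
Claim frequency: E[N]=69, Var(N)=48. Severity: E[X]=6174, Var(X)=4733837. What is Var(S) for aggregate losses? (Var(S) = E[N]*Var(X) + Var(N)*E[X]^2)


Var(S) = E[N]*Var(X) + Var(N)*E[X]^2
= 69*4733837 + 48*6174^2
= 326634753 + 1829677248
= 2.1563e+09


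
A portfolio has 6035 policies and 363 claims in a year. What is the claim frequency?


frequency = claims / policies
= 363 / 6035
= 0.0601


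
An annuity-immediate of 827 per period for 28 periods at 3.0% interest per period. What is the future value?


FV = PMT * ((1+i)^n - 1) / i
= 827 * ((1.03)^28 - 1) / 0.03
= 827 * (2.287928 - 1) / 0.03
= 35503.8729


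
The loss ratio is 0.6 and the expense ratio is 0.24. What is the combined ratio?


Combined ratio = loss ratio + expense ratio
= 0.6 + 0.24
= 0.84


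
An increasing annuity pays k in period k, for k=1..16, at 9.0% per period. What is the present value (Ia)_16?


(Ia)_n = sum_{k=1}^{n} k * v^k, v = 1/(1+i)
v = 0.917431
Sum computed term by term:
(Ia)_16 = 55.8975


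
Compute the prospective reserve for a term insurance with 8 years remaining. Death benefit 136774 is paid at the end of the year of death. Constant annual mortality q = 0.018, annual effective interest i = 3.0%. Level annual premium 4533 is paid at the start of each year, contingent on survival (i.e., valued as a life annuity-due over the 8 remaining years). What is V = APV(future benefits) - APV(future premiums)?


v = 1/(1+i) = 0.970874
APV(future benefits) per unit = sum_{k=0}^{7} k_p_x * q * v^(k+1) = 0.119009
APV(future benefits) = 136774 * 0.119009 = 16277.2825
Life annuity-due factor ä_{x:8} = sum_{k=0}^{7} k_p_x * v^k = 6.809937
APV(future premiums) = 4533 * 6.809937 = 30869.4429
V = 16277.2825 - 30869.4429
= -14592.1604


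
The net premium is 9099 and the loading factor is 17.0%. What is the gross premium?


Gross = net * (1 + loading)
= 9099 * (1 + 0.17)
= 9099 * 1.17
= 10645.83


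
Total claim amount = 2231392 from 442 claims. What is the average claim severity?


severity = total / number
= 2231392 / 442
= 5048.3982


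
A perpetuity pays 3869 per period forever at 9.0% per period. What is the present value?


PV = PMT / i
= 3869 / 0.09
= 42988.8889


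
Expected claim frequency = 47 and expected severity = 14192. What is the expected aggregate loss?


E[S] = E[N] * E[X]
= 47 * 14192
= 667024


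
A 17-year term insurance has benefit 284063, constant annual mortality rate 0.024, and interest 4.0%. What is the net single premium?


NSP = benefit * sum_{k=0}^{n-1} k_p_x * q * v^(k+1)
With constant q=0.024, v=0.961538
Sum = 0.247617
NSP = 284063 * 0.247617
= 70338.8339


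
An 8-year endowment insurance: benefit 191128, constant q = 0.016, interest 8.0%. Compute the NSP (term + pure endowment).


Term component = 16727.9801
Pure endowment = 8_p_x * v^8 * benefit = 0.878943 * 0.540269 * 191128 = 90760.1195
NSP = 107488.0996


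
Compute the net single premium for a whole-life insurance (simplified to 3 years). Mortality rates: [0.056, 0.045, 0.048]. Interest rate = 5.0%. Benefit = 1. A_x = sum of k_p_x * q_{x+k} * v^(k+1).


v = 0.952381
Year 0: k_p_x=1.0, q=0.056, term=0.053333
Year 1: k_p_x=0.944, q=0.045, term=0.038531
Year 2: k_p_x=0.90152, q=0.048, term=0.037381
A_x = 0.1292


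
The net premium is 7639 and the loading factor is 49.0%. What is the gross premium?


Gross = net * (1 + loading)
= 7639 * (1 + 0.49)
= 7639 * 1.49
= 11382.11


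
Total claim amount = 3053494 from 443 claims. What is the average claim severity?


severity = total / number
= 3053494 / 443
= 6892.763


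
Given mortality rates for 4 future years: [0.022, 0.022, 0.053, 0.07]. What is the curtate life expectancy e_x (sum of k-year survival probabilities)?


e_x = sum_{k=1}^{n} k_p_x
k_p_x values:
  1_p_x = 0.978
  2_p_x = 0.956484
  3_p_x = 0.90579
  4_p_x = 0.842385
e_x = 3.6827


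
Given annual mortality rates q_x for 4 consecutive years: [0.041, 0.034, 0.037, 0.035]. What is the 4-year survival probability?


p_k = 1 - q_k for each year
Survival = product of (1 - q_k)
= 0.959 * 0.966 * 0.963 * 0.965
= 0.8609


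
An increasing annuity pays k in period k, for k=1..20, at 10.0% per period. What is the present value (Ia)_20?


(Ia)_n = sum_{k=1}^{n} k * v^k, v = 1/(1+i)
v = 0.909091
Sum computed term by term:
(Ia)_20 = 63.9205


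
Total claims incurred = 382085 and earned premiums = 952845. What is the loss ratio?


Loss ratio = claims / premiums
= 382085 / 952845
= 0.401


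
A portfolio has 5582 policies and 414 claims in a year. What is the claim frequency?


frequency = claims / policies
= 414 / 5582
= 0.0742


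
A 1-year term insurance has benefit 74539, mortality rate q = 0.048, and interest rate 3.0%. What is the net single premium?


NSP = benefit * q * v
v = 1/(1+i) = 0.970874
NSP = 74539 * 0.048 * 0.970874
= 3473.6621


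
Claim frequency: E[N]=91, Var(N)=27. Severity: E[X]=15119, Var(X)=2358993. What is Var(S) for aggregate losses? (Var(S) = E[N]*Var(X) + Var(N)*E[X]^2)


Var(S) = E[N]*Var(X) + Var(N)*E[X]^2
= 91*2358993 + 27*15119^2
= 214668363 + 6171772347
= 6.3864e+09


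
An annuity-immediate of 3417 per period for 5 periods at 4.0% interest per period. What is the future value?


FV = PMT * ((1+i)^n - 1) / i
= 3417 * ((1.04)^5 - 1) / 0.04
= 3417 * (1.216653 - 1) / 0.04
= 18507.5742


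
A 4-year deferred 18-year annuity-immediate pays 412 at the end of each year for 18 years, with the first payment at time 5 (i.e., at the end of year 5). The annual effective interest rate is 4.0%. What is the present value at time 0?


PV at time 4 of the 18-year annuity-immediate:
a_n = 412 * (1-(1+0.04)^(-18))/0.04 = 5215.6304
Discount back 4 years to time 0:
PV = 5215.6304 * (1+0.04)^(-4)
= 5215.6304 * 0.854804
= 4458.3427


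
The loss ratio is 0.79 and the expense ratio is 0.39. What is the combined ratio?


Combined ratio = loss ratio + expense ratio
= 0.79 + 0.39
= 1.18


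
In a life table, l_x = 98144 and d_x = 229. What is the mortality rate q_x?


q_x = d_x / l_x
= 229 / 98144
= 0.0023


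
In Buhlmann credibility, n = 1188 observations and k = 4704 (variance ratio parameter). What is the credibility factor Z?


Z = n / (n + k)
= 1188 / (1188 + 4704)
= 1188 / 5892
= 0.2016


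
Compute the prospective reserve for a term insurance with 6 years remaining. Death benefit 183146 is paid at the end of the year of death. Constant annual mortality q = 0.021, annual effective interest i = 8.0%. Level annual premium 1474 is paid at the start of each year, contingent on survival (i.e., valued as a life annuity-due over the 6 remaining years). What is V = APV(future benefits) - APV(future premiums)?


v = 1/(1+i) = 0.925926
APV(future benefits) per unit = sum_{k=0}^{5} k_p_x * q * v^(k+1) = 0.092562
APV(future benefits) = 183146 * 0.092562 = 16952.3192
Life annuity-due factor ä_{x:6} = sum_{k=0}^{5} k_p_x * v^k = 4.76032
APV(future premiums) = 1474 * 4.76032 = 7016.7116
V = 16952.3192 - 7016.7116
= 9935.6076


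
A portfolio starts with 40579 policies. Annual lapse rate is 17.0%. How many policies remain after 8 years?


remaining = initial * (1 - lapse)^years
= 40579 * (1 - 0.17)^8
= 40579 * 0.225229
= 9139.5766


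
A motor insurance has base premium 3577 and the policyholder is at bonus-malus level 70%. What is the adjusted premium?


adjusted = base * BM_level / 100
= 3577 * 70 / 100
= 3577 * 0.7
= 2503.9


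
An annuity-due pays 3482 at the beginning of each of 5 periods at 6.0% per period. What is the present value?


PV_due = PMT * (1-(1+i)^(-n))/i * (1+i)
PV_immediate = 14667.4507
PV_due = 14667.4507 * 1.06
= 15547.4977


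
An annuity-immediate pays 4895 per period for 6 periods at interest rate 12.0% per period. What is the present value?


PV = PMT * (1 - (1+i)^(-n)) / i
= 4895 * (1 - (1+0.12)^(-6)) / 0.12
= 4895 * (1 - 0.506631) / 0.12
= 4895 * 4.111407
= 20125.3388


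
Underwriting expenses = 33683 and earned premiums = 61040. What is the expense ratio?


Expense ratio = expenses / premiums
= 33683 / 61040
= 0.5518


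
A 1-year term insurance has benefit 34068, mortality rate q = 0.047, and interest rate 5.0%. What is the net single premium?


NSP = benefit * q * v
v = 1/(1+i) = 0.952381
NSP = 34068 * 0.047 * 0.952381
= 1524.9486


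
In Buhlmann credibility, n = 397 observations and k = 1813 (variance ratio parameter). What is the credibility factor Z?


Z = n / (n + k)
= 397 / (397 + 1813)
= 397 / 2210
= 0.1796


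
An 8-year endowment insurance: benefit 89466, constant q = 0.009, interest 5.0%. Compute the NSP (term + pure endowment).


Term component = 5054.7803
Pure endowment = 8_p_x * v^8 * benefit = 0.930228 * 0.676839 * 89466 = 56329.1067
NSP = 61383.887


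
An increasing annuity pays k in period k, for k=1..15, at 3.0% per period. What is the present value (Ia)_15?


(Ia)_n = sum_{k=1}^{n} k * v^k, v = 1/(1+i)
v = 0.970874
Sum computed term by term:
(Ia)_15 = 88.9381


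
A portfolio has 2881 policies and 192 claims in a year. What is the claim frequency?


frequency = claims / policies
= 192 / 2881
= 0.0666


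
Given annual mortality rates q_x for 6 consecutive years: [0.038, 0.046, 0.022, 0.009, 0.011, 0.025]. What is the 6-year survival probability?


p_k = 1 - q_k for each year
Survival = product of (1 - q_k)
= 0.962 * 0.954 * 0.978 * 0.991 * 0.989 * 0.975
= 0.8577


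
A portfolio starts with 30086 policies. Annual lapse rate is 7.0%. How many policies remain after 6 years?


remaining = initial * (1 - lapse)^years
= 30086 * (1 - 0.07)^6
= 30086 * 0.64699
= 19465.3467


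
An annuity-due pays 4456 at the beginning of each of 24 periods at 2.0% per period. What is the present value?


PV_due = PMT * (1-(1+i)^(-n))/i * (1+i)
PV_immediate = 84280.4525
PV_due = 84280.4525 * 1.02
= 85966.0615


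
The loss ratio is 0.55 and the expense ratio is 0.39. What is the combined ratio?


Combined ratio = loss ratio + expense ratio
= 0.55 + 0.39
= 0.94


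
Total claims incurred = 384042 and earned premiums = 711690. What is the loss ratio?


Loss ratio = claims / premiums
= 384042 / 711690
= 0.5396


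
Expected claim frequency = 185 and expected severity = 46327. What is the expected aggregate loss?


E[S] = E[N] * E[X]
= 185 * 46327
= 8.5705e+06


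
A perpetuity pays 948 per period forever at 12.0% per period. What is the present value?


PV = PMT / i
= 948 / 0.12
= 7900.0


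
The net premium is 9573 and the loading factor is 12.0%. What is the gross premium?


Gross = net * (1 + loading)
= 9573 * (1 + 0.12)
= 9573 * 1.12
= 10721.76


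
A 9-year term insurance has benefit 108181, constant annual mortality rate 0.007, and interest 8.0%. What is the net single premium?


NSP = benefit * sum_{k=0}^{n-1} k_p_x * q * v^(k+1)
With constant q=0.007, v=0.925926
Sum = 0.042676
NSP = 108181 * 0.042676
= 4616.7047


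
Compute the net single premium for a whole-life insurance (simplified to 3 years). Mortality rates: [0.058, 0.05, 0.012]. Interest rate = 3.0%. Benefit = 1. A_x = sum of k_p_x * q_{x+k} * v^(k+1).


v = 0.970874
Year 0: k_p_x=1.0, q=0.058, term=0.056311
Year 1: k_p_x=0.942, q=0.05, term=0.044396
Year 2: k_p_x=0.8949, q=0.012, term=0.009828
A_x = 0.1105


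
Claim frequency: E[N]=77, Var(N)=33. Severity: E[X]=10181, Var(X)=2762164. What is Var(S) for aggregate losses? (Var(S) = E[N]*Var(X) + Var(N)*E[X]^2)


Var(S) = E[N]*Var(X) + Var(N)*E[X]^2
= 77*2762164 + 33*10181^2
= 212686628 + 3420541113
= 3.6332e+09


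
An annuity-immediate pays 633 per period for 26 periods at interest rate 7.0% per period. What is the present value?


PV = PMT * (1 - (1+i)^(-n)) / i
= 633 * (1 - (1+0.07)^(-26)) / 0.07
= 633 * (1 - 0.172195) / 0.07
= 633 * 11.825779
= 7485.7179


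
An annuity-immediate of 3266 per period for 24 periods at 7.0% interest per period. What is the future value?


FV = PMT * ((1+i)^n - 1) / i
= 3266 * ((1.07)^24 - 1) / 0.07
= 3266 * (5.072367 - 1) / 0.07
= 190005.0067


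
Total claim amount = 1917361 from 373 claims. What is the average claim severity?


severity = total / number
= 1917361 / 373
= 5140.378


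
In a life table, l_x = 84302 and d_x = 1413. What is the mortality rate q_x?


q_x = d_x / l_x
= 1413 / 84302
= 0.0168


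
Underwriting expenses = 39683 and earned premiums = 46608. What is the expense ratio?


Expense ratio = expenses / premiums
= 39683 / 46608
= 0.8514


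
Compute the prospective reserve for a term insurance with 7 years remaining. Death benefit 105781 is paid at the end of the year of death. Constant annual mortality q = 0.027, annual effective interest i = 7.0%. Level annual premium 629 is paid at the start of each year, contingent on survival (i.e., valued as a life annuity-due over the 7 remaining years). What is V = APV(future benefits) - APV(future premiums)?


v = 1/(1+i) = 0.934579
APV(future benefits) per unit = sum_{k=0}^{6} k_p_x * q * v^(k+1) = 0.135232
APV(future benefits) = 105781 * 0.135232 = 14304.9886
Life annuity-due factor ä_{x:7} = sum_{k=0}^{6} k_p_x * v^k = 5.359199
APV(future premiums) = 629 * 5.359199 = 3370.936
V = 14304.9886 - 3370.936
= 10934.0526


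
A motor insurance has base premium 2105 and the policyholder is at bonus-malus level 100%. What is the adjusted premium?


adjusted = base * BM_level / 100
= 2105 * 100 / 100
= 2105 * 1.0
= 2105.0


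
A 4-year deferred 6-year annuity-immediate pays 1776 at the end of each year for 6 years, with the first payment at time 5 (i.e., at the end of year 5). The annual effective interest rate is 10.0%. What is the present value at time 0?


PV at time 4 of the 6-year annuity-immediate:
a_n = 1776 * (1-(1+0.1)^(-6))/0.1 = 7734.943
Discount back 4 years to time 0:
PV = 7734.943 * (1+0.1)^(-4)
= 7734.943 * 0.683013
= 5283.0701


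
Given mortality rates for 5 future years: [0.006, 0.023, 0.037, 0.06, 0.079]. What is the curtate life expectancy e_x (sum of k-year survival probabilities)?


e_x = sum_{k=1}^{n} k_p_x
k_p_x values:
  1_p_x = 0.994
  2_p_x = 0.971138
  3_p_x = 0.935206
  4_p_x = 0.879094
  5_p_x = 0.809645
e_x = 4.5891
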